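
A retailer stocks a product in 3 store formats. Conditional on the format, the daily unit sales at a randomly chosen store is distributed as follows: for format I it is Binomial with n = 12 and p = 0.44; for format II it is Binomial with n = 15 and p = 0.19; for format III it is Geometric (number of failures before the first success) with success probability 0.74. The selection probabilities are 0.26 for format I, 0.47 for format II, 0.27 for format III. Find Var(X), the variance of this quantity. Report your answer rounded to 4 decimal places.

Per component, I: μ=5.28, E[X²]=30.8352; II: μ=2.85, E[X²]=10.431; III: μ=0.351351, E[X²]=0.598247.
E[X] = 0.26·5.28 + 0.47·2.85 + 0.27·0.351351 = 2.80716.
E[X²] = 0.26·30.8352 + 0.47·10.431 + 0.27·0.598247 = 13.0812.
Var(X) = E[X²] − (E[X])² = 13.0812 − 7.88017 = 5.20107.

5.2011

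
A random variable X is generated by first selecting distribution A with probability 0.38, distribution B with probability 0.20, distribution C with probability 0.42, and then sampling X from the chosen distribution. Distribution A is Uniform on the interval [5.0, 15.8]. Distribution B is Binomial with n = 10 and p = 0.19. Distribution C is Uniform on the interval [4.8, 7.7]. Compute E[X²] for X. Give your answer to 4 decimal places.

For each component E[X²] = Var + (mean)², giving A: 117.88; B: 5.149; C: 39.7633.
Overall E[X²] = 0.38·117.88 + 0.2·5.149 + 0.42·39.7633 = 62.5248.

62.5248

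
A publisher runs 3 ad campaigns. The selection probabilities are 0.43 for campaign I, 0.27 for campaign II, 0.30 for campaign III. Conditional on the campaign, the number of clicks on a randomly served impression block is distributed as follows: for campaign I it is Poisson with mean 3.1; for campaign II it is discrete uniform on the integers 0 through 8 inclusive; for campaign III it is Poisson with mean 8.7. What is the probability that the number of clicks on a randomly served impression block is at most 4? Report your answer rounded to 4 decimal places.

Conditional on each campaign, P(X ≤ 4): I: 0.798189; II: 0.555556; III: 0.0659685.
By total probability, P(X ≤ 4) = 0.43·0.798189 + 0.27·0.555556 + 0.3·0.0659685 = 0.513012.

0.5130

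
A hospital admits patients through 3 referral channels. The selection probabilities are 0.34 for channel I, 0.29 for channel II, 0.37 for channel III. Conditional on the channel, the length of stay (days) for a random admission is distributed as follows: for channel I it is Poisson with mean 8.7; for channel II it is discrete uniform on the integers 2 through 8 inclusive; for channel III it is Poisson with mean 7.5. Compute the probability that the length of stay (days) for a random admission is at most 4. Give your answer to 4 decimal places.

Conditional on each channel, P(X ≤ 4): I: 0.0659685; II: 0.428571; III: 0.132062.
By total probability, P(X ≤ 4) = 0.34·0.0659685 + 0.29·0.428571 + 0.37·0.132062 = 0.195578.

0.1956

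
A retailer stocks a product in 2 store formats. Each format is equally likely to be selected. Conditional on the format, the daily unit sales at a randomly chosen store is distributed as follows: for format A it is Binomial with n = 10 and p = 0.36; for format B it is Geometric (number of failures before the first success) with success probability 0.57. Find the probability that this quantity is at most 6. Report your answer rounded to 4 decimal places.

0.9834

Conditional on each format, P(X ≤ 6): A: 0.969462; B: 0.997282.
By total probability, P(X ≤ 6) = 0.5·0.969462 + 0.5·0.997282 = 0.983372.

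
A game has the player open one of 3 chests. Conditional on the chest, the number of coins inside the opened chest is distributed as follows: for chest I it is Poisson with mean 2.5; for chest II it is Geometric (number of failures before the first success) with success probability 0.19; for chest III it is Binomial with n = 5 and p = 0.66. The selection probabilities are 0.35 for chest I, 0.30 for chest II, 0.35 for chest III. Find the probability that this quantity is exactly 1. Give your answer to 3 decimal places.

Conditional on each chest, P(X = 1): I: 0.205212; II: 0.1539; III: 0.0440991.
By total probability, P(X = 1) = 0.35·0.205212 + 0.3·0.1539 + 0.35·0.0440991 = 0.133429.

0.133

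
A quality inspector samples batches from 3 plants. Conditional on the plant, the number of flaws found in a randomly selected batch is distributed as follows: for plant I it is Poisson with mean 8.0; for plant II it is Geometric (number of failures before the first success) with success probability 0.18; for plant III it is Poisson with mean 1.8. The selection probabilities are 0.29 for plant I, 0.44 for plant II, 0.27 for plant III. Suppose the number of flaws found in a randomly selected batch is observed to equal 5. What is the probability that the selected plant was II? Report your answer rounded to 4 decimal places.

0.4664

Likelihoods P(X=5 | ·): I: 0.0916037; II: 0.0667332; III: 0.0260286.
Posterior ∝ prior × likelihood. Numerator for II: 0.44·0.0667332 = 0.0293626.
Normalizing constant: 0.29·0.0916037 + 0.44·0.0667332 + 0.27·0.0260286 = 0.0629554.
P(II | observation) = 0.0293626 / 0.0629554 = 0.466403.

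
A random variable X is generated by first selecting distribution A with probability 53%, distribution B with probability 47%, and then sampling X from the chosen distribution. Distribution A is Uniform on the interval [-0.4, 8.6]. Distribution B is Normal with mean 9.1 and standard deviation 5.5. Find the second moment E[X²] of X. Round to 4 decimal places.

For each component E[X²] = Var + (mean)², giving A: 23.56; B: 113.06.
Overall E[X²] = 0.53·23.56 + 0.47·113.06 = 65.625.

65.6250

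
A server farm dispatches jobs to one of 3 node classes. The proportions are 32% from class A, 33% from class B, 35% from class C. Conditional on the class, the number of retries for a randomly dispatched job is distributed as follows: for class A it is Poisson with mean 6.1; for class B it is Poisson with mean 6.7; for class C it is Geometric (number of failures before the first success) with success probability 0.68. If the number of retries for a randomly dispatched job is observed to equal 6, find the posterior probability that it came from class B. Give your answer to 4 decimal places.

Likelihoods P(X=6 | ·): A: 0.160491; B: 0.154648; C: 0.000730144.
Posterior ∝ prior × likelihood. Numerator for B: 0.33·0.154648 = 0.0510337.
Normalizing constant: 0.32·0.160491 + 0.33·0.154648 + 0.35·0.000730144 = 0.102646.
P(B | observation) = 0.0510337 / 0.102646 = 0.49718.

0.4972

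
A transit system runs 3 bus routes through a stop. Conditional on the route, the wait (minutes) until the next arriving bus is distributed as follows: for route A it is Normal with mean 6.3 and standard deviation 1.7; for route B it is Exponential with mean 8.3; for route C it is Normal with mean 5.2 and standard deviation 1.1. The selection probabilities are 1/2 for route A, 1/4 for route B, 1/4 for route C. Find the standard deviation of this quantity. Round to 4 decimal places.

Per component, A: μ=6.3, E[X²]=42.58; B: μ=8.3, E[X²]=137.78; C: μ=5.2, E[X²]=28.25.
E[X] = 0.5·6.3 + 0.25·8.3 + 0.25·5.2 = 6.525.
E[X²] = 0.5·42.58 + 0.25·137.78 + 0.25·28.25 = 62.7975.
Var(X) = E[X²] − (E[X])² = 62.7975 − 42.5756 = 20.2219.
SD(X) = √20.2219 = 4.49687.

4.4969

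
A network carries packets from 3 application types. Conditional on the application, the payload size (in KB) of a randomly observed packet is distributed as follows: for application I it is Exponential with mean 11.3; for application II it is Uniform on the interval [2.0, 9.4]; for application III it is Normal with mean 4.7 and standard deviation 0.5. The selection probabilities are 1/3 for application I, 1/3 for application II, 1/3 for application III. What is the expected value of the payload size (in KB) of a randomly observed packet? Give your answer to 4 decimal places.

Component means — I: 11.3; II: 5.7; III: 4.7.
E[X] = 0.333333·11.3 + 0.333333·5.7 + 0.333333·4.7 = 7.23333.

7.2333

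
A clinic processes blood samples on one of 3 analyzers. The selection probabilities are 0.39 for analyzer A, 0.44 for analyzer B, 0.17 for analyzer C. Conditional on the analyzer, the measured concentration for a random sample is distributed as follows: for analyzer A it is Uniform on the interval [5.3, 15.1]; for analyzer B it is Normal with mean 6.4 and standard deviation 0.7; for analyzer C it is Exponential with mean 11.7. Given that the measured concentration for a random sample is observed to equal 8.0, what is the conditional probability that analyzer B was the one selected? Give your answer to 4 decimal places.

0.2808

Likelihoods f(8.0 | ·): A: 0.102041; B: 0.0418147; C: 0.0431381.
Posterior ∝ prior × likelihood. Numerator for B: 0.44·0.0418147 = 0.0183984.
Normalizing constant: 0.39·0.102041 + 0.44·0.0418147 + 0.17·0.0431381 = 0.0655278.
P(B | observation) = 0.0183984 / 0.0655278 = 0.280773.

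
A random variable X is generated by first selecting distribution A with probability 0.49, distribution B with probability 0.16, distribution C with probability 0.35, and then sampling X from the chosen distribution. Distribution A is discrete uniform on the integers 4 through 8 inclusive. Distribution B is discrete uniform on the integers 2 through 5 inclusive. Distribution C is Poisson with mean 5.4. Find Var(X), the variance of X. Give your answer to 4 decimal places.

3.8239

Per component, A: μ=6, E[X²]=38; B: μ=3.5, E[X²]=13.5; C: μ=5.4, E[X²]=34.56.
E[X] = 0.49·6 + 0.16·3.5 + 0.35·5.4 = 5.39.
E[X²] = 0.49·38 + 0.16·13.5 + 0.35·34.56 = 32.876.
Var(X) = E[X²] − (E[X])² = 32.876 − 29.0521 = 3.8239.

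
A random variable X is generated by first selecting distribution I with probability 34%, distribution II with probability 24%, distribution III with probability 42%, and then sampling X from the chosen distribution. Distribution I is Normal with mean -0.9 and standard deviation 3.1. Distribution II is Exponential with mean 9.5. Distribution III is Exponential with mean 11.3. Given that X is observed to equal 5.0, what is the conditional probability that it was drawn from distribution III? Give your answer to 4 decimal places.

0.5196

Likelihoods f(5.0 | ·): I: 0.0210369; II: 0.0621871; III: 0.0568533.
Posterior ∝ prior × likelihood. Numerator for III: 0.42·0.0568533 = 0.0238784.
Normalizing constant: 0.34·0.0210369 + 0.24·0.0621871 + 0.42·0.0568533 = 0.0459559.
P(III | observation) = 0.0238784 / 0.0459559 = 0.519594.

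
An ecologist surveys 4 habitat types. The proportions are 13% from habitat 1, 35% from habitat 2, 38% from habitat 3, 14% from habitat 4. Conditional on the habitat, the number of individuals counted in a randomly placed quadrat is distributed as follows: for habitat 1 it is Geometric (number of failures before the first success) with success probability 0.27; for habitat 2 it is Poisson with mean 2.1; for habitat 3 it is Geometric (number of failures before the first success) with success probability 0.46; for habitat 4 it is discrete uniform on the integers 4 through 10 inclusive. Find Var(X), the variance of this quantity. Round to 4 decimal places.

7.1310

Per component, 1: μ=2.7037, E[X²]=17.3237; 2: μ=2.1, E[X²]=6.51; 3: μ=1.17391, E[X²]=3.93006; 4: μ=7, E[X²]=53.
E[X] = 0.13·2.7037 + 0.35·2.1 + 0.38·1.17391 + 0.14·7 = 2.51257.
E[X²] = 0.13·17.3237 + 0.35·6.51 + 0.38·3.93006 + 0.14·53 = 13.444.
Var(X) = E[X²] − (E[X])² = 13.444 − 6.313 = 7.13101.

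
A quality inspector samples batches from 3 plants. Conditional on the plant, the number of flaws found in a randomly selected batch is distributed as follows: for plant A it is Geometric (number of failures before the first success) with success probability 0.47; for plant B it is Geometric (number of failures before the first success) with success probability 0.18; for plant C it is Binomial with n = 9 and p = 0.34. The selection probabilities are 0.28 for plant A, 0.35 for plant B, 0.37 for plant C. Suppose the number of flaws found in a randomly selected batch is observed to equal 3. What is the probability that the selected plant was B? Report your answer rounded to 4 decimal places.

Likelihoods P(X=3 | ·): A: 0.0699722; B: 0.0992462; C: 0.272885.
Posterior ∝ prior × likelihood. Numerator for B: 0.35·0.0992462 = 0.0347362.
Normalizing constant: 0.28·0.0699722 + 0.35·0.0992462 + 0.37·0.272885 = 0.155296.
P(B | observation) = 0.0347362 / 0.155296 = 0.223677.

0.2237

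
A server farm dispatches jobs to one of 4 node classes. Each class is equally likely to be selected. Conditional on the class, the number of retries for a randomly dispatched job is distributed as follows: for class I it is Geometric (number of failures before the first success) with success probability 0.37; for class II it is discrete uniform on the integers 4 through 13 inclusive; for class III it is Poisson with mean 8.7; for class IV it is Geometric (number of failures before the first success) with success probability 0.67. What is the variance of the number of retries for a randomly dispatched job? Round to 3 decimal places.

Per component, I: μ=1.7027, E[X²]=7.5011; II: μ=8.5, E[X²]=80.5; III: μ=8.7, E[X²]=84.39; IV: μ=0.492537, E[X²]=0.977723.
E[X] = 0.25·1.7027 + 0.25·8.5 + 0.25·8.7 + 0.25·0.492537 = 4.84881.
E[X²] = 0.25·7.5011 + 0.25·80.5 + 0.25·84.39 + 0.25·0.977723 = 43.3422.
Var(X) = E[X²] − (E[X])² = 43.3422 − 23.511 = 19.8312.

19.831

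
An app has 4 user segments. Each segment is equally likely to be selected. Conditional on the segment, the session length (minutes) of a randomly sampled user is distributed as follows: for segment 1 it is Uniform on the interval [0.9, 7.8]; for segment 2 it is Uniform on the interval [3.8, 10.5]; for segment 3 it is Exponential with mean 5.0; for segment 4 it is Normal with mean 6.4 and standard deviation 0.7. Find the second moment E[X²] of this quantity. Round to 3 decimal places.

For each component E[X²] = Var + (mean)², giving 1: 22.89; 2: 54.8633; 3: 50; 4: 41.45.
Overall E[X²] = 0.25·22.89 + 0.25·54.8633 + 0.25·50 + 0.25·41.45 = 42.3008.

42.301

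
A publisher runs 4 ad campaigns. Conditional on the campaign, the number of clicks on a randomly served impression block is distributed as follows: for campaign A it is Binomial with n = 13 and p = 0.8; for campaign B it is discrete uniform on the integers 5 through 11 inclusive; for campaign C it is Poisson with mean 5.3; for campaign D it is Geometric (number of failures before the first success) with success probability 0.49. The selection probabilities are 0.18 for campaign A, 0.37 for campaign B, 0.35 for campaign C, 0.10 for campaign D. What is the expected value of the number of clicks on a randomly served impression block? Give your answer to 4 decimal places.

Component means — A: 10.4; B: 8; C: 5.3; D: 1.04082.
E[X] = 0.18·10.4 + 0.37·8 + 0.35·5.3 + 0.1·1.04082 = 6.79108.

6.7911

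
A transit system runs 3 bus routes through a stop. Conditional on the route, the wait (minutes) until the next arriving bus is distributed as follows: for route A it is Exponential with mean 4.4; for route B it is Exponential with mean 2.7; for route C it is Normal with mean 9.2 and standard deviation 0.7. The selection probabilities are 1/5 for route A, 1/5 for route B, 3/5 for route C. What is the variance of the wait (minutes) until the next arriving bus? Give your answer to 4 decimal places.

13.5744

Per component, A: μ=4.4, E[X²]=38.72; B: μ=2.7, E[X²]=14.58; C: μ=9.2, E[X²]=85.13.
E[X] = 0.2·4.4 + 0.2·2.7 + 0.6·9.2 = 6.94.
E[X²] = 0.2·38.72 + 0.2·14.58 + 0.6·85.13 = 61.738.
Var(X) = E[X²] − (E[X])² = 61.738 − 48.1636 = 13.5744.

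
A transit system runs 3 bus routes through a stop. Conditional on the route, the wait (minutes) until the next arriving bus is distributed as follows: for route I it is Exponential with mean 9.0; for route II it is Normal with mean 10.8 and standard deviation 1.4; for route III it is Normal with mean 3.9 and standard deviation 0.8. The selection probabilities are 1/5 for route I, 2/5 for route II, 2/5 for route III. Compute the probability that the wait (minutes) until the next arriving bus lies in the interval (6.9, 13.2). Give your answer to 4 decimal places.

Conditional on each route, P(6.9 < X < 13.2): I: 0.233866; II: 0.954091; III: 8.84173e-05.
By total probability, P(6.9 < X < 13.2) = 0.2·0.233866 + 0.4·0.954091 + 0.4·8.84173e-05 = 0.428445.

0.4284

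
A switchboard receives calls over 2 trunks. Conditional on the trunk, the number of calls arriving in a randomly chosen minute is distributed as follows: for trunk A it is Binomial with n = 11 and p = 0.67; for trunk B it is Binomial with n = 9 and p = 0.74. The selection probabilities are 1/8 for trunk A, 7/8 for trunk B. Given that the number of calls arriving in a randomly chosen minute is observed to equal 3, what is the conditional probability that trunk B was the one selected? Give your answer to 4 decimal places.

0.9134

Likelihoods P(X=3 | ·): A: 0.00697943; B: 0.0105151.
Posterior ∝ prior × likelihood. Numerator for B: 0.875·0.0105151 = 0.00920074.
Normalizing constant: 0.125·0.00697943 + 0.875·0.0105151 = 0.0100732.
P(B | observation) = 0.00920074 / 0.0100732 = 0.913391.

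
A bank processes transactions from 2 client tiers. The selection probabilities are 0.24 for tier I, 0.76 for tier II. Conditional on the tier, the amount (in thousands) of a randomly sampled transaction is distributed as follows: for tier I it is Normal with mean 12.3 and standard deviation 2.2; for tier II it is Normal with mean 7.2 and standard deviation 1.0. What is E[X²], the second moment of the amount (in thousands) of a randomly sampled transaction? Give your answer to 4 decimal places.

77.6296

For each component E[X²] = Var + (mean)², giving I: 156.13; II: 52.84.
Overall E[X²] = 0.24·156.13 + 0.76·52.84 = 77.6296.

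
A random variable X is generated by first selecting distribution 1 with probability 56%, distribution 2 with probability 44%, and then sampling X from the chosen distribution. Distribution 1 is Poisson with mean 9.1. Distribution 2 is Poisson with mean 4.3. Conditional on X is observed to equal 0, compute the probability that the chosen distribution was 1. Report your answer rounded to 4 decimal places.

Likelihoods P(X=0 | ·): 1: 0.000111666; 2: 0.0135686.
Posterior ∝ prior × likelihood. Numerator for 1: 0.56·0.000111666 = 6.25329e-05.
Normalizing constant: 0.56·0.000111666 + 0.44·0.0135686 = 0.0060327.
P(1 | observation) = 6.25329e-05 / 0.0060327 = 0.0103657.

0.0104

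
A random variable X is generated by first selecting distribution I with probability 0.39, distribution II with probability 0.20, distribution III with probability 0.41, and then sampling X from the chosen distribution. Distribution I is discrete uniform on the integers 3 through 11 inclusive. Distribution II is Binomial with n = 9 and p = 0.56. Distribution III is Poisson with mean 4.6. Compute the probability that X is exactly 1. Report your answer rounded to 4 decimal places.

0.0204

Conditional on each component, P(X = 1): I: 0; II: 0.0070803; III: 0.0462384.
By total probability, P(X = 1) = 0.39·0 + 0.2·0.0070803 + 0.41·0.0462384 = 0.0203738.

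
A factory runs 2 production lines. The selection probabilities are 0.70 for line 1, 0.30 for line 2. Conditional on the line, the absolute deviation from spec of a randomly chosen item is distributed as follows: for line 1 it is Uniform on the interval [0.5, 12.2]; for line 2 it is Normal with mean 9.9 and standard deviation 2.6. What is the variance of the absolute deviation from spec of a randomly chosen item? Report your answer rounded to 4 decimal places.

Per component, 1: μ=6.35, E[X²]=51.73; 2: μ=9.9, E[X²]=104.77.
E[X] = 0.7·6.35 + 0.3·9.9 = 7.415.
E[X²] = 0.7·51.73 + 0.3·104.77 = 67.642.
Var(X) = E[X²] − (E[X])² = 67.642 − 54.9822 = 12.6598.

12.6598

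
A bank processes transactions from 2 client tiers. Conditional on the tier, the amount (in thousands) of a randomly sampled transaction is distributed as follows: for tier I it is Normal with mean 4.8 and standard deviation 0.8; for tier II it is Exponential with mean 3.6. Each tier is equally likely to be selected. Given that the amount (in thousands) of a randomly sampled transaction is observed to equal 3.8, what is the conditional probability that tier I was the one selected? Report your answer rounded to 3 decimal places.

0.703

Likelihoods f(3.8 | ·): I: 0.228311; II: 0.0966664.
Posterior ∝ prior × likelihood. Numerator for I: 0.5·0.228311 = 0.114156.
Normalizing constant: 0.5·0.228311 + 0.5·0.0966664 = 0.162489.
P(I | observation) = 0.114156 / 0.162489 = 0.702545.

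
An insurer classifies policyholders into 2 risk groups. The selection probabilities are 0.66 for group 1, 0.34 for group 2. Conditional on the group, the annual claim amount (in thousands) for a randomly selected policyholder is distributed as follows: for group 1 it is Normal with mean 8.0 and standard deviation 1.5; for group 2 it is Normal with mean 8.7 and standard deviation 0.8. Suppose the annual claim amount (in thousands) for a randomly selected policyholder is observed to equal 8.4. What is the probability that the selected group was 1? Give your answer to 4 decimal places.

0.5174

Likelihoods f(8.4 | ·): 1: 0.256671; 2: 0.464819.
Posterior ∝ prior × likelihood. Numerator for 1: 0.66·0.256671 = 0.169403.
Normalizing constant: 0.66·0.256671 + 0.34·0.464819 = 0.327441.
P(1 | observation) = 0.169403 / 0.327441 = 0.517354.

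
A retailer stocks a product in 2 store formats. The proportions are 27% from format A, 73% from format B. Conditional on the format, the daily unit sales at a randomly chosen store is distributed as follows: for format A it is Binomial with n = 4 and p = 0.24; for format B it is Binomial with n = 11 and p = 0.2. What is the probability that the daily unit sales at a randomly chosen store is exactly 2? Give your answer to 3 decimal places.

0.269

Conditional on each format, P(X = 2): A: 0.199619; B: 0.295279.
By total probability, P(X = 2) = 0.27·0.199619 + 0.73·0.295279 = 0.269451.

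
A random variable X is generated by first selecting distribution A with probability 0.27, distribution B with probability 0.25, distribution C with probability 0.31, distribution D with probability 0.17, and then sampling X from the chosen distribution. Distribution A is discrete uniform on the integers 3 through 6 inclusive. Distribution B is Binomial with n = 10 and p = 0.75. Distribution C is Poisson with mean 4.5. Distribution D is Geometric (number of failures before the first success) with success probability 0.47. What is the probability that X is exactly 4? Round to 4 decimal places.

Conditional on each component, P(X = 4): A: 0.25; B: 0.016222; C: 0.189808; D: 0.0370853.
By total probability, P(X = 4) = 0.27·0.25 + 0.25·0.016222 + 0.31·0.189808 + 0.17·0.0370853 = 0.1367.

0.1367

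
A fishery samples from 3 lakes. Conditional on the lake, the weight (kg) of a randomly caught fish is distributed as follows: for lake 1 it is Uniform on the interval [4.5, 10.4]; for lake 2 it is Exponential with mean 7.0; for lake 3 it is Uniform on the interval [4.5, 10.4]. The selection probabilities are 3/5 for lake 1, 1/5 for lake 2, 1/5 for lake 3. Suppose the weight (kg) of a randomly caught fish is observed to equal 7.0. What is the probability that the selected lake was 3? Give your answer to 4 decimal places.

0.2320

Likelihoods f(7.0 | ·): 1: 0.169492; 2: 0.0525542; 3: 0.169492.
Posterior ∝ prior × likelihood. Numerator for 3: 0.2·0.169492 = 0.0338983.
Normalizing constant: 0.6·0.169492 + 0.2·0.0525542 + 0.2·0.169492 = 0.146104.
P(3 | observation) = 0.0338983 / 0.146104 = 0.232015.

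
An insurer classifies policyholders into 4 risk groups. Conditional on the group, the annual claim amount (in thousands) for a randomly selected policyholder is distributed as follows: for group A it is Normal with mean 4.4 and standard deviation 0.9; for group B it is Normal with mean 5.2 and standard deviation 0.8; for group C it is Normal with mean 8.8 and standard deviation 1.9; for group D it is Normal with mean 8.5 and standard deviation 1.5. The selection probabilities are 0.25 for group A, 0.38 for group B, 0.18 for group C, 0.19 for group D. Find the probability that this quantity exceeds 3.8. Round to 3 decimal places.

Conditional on each group, P(X > 3.8): A: 0.747507; B: 0.959941; C: 0.995751; D: 0.999136.
By total probability, P(X > 3.8) = 0.25·0.747507 + 0.38·0.959941 + 0.18·0.995751 + 0.19·0.999136 = 0.920725.

0.921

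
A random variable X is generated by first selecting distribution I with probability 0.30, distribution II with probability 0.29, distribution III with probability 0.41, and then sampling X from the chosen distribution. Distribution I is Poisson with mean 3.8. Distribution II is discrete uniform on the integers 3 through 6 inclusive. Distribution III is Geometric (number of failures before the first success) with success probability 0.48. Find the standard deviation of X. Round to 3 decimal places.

2.183

Per component, I: μ=3.8, E[X²]=18.24; II: μ=4.5, E[X²]=21.5; III: μ=1.08333, E[X²]=3.43056.
E[X] = 0.3·3.8 + 0.29·4.5 + 0.41·1.08333 = 2.88917.
E[X²] = 0.3·18.24 + 0.29·21.5 + 0.41·3.43056 = 13.1135.
Var(X) = E[X²] − (E[X])² = 13.1135 − 8.34728 = 4.76624.
SD(X) = √4.76624 = 2.18317.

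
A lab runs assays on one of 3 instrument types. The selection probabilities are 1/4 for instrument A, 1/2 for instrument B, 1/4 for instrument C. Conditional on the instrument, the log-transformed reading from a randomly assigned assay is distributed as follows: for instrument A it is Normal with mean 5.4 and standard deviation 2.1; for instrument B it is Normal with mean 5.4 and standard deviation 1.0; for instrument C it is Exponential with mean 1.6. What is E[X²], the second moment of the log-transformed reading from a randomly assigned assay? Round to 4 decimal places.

For each component E[X²] = Var + (mean)², giving A: 33.57; B: 30.16; C: 5.12.
Overall E[X²] = 0.25·33.57 + 0.5·30.16 + 0.25·5.12 = 24.7525.

24.7525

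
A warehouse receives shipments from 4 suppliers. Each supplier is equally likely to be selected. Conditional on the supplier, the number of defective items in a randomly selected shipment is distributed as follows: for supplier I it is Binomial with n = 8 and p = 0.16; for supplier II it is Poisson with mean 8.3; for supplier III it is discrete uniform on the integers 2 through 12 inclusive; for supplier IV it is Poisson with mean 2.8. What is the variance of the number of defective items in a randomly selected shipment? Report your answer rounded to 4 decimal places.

Per component, I: μ=1.28, E[X²]=2.7136; II: μ=8.3, E[X²]=77.19; III: μ=7, E[X²]=59; IV: μ=2.8, E[X²]=10.64.
E[X] = 0.25·1.28 + 0.25·8.3 + 0.25·7 + 0.25·2.8 = 4.845.
E[X²] = 0.25·2.7136 + 0.25·77.19 + 0.25·59 + 0.25·10.64 = 37.3859.
Var(X) = E[X²] − (E[X])² = 37.3859 − 23.474 = 13.9119.

13.9119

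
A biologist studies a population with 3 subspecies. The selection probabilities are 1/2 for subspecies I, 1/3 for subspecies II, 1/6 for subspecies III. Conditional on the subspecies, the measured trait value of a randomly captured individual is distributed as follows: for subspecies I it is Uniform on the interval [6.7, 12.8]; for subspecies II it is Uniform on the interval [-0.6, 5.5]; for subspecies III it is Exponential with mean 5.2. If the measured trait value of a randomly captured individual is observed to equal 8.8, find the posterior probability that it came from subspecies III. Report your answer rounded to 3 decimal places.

Likelihoods f(8.8 | ·): I: 0.163934; II: 0; III: 0.0354027.
Posterior ∝ prior × likelihood. Numerator for III: 0.166667·0.0354027 = 0.00590046.
Normalizing constant: 0.5·0.163934 + 0.333333·0 + 0.166667·0.0354027 = 0.0878677.
P(III | observation) = 0.00590046 / 0.0878677 = 0.0671516.

0.067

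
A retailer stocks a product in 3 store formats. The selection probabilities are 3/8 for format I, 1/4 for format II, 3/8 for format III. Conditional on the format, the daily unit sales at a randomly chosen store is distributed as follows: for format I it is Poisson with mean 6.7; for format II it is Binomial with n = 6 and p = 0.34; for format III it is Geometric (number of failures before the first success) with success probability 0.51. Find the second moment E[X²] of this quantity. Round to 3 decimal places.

21.776

For each component E[X²] = Var + (mean)², giving I: 51.59; II: 5.508; III: 2.807.
Overall E[X²] = 0.375·51.59 + 0.25·5.508 + 0.375·2.807 = 21.7759.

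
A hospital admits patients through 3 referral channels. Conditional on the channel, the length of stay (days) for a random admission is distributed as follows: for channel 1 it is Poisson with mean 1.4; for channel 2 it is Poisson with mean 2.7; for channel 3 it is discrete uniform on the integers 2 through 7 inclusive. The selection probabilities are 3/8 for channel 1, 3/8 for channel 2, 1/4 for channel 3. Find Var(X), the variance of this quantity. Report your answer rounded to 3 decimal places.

3.709

Per component, 1: μ=1.4, E[X²]=3.36; 2: μ=2.7, E[X²]=9.99; 3: μ=4.5, E[X²]=23.1667.
E[X] = 0.375·1.4 + 0.375·2.7 + 0.25·4.5 = 2.6625.
E[X²] = 0.375·3.36 + 0.375·9.99 + 0.25·23.1667 = 10.7979.
Var(X) = E[X²] − (E[X])² = 10.7979 − 7.08891 = 3.70901.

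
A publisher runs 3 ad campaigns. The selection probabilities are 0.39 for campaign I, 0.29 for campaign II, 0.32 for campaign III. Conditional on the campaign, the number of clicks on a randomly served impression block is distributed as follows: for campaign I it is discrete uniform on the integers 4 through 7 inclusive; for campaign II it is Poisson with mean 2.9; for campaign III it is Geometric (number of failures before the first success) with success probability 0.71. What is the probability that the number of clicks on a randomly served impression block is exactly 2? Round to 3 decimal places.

Conditional on each campaign, P(X = 2): I: 0; II: 0.231373; III: 0.059711.
By total probability, P(X = 2) = 0.39·0 + 0.29·0.231373 + 0.32·0.059711 = 0.0862056.

0.086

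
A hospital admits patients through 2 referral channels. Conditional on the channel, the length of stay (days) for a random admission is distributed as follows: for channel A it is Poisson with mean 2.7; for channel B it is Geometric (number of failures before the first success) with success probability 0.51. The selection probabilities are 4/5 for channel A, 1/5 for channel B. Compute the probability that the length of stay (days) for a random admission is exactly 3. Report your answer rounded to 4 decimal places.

Conditional on each channel, P(X = 3): A: 0.220468; B: 0.060001.
By total probability, P(X = 3) = 0.8·0.220468 + 0.2·0.060001 = 0.188374.

0.1884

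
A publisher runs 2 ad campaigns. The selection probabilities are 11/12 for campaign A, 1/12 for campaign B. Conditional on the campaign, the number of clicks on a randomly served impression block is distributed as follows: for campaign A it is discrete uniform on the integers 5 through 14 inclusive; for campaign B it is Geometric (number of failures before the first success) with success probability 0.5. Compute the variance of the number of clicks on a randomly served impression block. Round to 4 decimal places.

Per component, A: μ=9.5, E[X²]=98.5; B: μ=1, E[X²]=3.
E[X] = 0.916667·9.5 + 0.0833333·1 = 8.79167.
E[X²] = 0.916667·98.5 + 0.0833333·3 = 90.5417.
Var(X) = E[X²] − (E[X])² = 90.5417 − 77.2934 = 13.2483.

13.2483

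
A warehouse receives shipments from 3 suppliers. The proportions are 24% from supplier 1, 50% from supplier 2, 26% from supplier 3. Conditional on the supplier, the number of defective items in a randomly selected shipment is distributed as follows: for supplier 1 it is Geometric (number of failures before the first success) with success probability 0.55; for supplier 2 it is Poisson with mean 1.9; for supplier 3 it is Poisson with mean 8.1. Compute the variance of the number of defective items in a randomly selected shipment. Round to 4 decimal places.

11.8594

Per component, 1: μ=0.818182, E[X²]=2.15702; 2: μ=1.9, E[X²]=5.51; 3: μ=8.1, E[X²]=73.71.
E[X] = 0.24·0.818182 + 0.5·1.9 + 0.26·8.1 = 3.25236.
E[X²] = 0.24·2.15702 + 0.5·5.51 + 0.26·73.71 = 22.4373.
Var(X) = E[X²] − (E[X])² = 22.4373 − 10.5779 = 11.8594.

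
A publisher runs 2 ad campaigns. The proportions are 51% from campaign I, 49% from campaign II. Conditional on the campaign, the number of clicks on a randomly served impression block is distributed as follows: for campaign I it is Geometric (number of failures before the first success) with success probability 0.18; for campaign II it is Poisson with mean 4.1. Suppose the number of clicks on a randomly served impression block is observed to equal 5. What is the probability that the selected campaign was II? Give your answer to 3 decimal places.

0.697

Likelihoods P(X=5 | ·): I: 0.0667332; II: 0.160004.
Posterior ∝ prior × likelihood. Numerator for II: 0.49·0.160004 = 0.0784019.
Normalizing constant: 0.51·0.0667332 + 0.49·0.160004 = 0.112436.
P(II | observation) = 0.0784019 / 0.112436 = 0.697304.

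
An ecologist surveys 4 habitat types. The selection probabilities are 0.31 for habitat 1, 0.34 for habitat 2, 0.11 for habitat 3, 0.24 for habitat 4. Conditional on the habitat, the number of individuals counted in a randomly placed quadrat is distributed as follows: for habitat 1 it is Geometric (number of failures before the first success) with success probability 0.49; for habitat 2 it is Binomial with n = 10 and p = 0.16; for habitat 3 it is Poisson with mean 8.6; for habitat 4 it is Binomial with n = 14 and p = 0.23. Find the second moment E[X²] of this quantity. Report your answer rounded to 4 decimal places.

For each component E[X²] = Var + (mean)², giving 1: 3.20741; 2: 3.904; 3: 82.56; 4: 12.8478.
Overall E[X²] = 0.31·3.20741 + 0.34·3.904 + 0.11·82.56 + 0.24·12.8478 = 14.4867.

14.4867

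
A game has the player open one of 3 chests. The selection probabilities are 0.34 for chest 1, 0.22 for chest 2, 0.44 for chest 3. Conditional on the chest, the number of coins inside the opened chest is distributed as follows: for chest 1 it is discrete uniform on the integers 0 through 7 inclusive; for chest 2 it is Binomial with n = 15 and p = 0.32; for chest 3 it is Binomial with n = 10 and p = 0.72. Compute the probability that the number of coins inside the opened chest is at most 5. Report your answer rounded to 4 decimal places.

0.4523

Conditional on each chest, P(X ≤ 5): 1: 0.75; 2: 0.660725; 3: 0.118117.
By total probability, P(X ≤ 5) = 0.34·0.75 + 0.22·0.660725 + 0.44·0.118117 = 0.452331.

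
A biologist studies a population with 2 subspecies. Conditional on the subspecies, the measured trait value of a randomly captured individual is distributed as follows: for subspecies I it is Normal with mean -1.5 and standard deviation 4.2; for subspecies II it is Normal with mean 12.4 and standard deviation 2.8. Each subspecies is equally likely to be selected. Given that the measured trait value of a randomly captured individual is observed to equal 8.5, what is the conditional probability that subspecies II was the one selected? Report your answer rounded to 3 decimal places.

0.906

Likelihoods f(8.5 | ·): I: 0.00558043; II: 0.0540101.
Posterior ∝ prior × likelihood. Numerator for II: 0.5·0.0540101 = 0.0270051.
Normalizing constant: 0.5·0.00558043 + 0.5·0.0540101 = 0.0297953.
P(II | observation) = 0.0270051 / 0.0297953 = 0.906354.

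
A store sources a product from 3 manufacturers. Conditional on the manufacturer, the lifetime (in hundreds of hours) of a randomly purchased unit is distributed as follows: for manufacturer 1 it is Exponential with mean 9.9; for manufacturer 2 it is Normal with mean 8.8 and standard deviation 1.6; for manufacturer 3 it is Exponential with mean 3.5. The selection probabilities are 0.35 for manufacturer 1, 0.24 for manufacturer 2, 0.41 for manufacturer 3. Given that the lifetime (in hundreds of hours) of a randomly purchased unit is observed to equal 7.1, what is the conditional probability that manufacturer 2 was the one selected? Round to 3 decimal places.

Likelihoods f(7.1 | ·): 1: 0.0493061; 2: 0.141792; 3: 0.0375781.
Posterior ∝ prior × likelihood. Numerator for 2: 0.24·0.141792 = 0.03403.
Normalizing constant: 0.35·0.0493061 + 0.24·0.141792 + 0.41·0.0375781 = 0.0666942.
P(2 | observation) = 0.03403 / 0.0666942 = 0.51024.

0.510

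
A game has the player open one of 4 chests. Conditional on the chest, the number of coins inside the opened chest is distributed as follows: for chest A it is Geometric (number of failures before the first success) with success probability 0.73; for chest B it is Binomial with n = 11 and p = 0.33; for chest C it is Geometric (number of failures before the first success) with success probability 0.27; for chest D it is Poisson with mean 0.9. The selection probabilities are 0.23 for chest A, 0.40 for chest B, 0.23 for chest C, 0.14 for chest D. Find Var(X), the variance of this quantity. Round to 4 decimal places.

Per component, A: μ=0.369863, E[X²]=0.64346; B: μ=3.63, E[X²]=15.609; C: μ=2.7037, E[X²]=17.3237; D: μ=0.9, E[X²]=1.71.
E[X] = 0.23·0.369863 + 0.4·3.63 + 0.23·2.7037 + 0.14·0.9 = 2.28492.
E[X²] = 0.23·0.64346 + 0.4·15.609 + 0.23·17.3237 + 0.14·1.71 = 10.6155.
Var(X) = E[X²] − (E[X])² = 10.6155 − 5.22086 = 5.39459.

5.3946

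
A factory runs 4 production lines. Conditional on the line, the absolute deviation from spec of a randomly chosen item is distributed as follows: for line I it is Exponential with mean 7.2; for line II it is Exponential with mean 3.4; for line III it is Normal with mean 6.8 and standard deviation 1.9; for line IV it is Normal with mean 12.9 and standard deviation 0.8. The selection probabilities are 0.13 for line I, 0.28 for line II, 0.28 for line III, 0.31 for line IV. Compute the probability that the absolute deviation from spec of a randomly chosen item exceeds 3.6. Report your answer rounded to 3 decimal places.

Conditional on each line, P(X > 3.6): I: 0.606531; II: 0.346864; III: 0.95393; IV: 1.
By total probability, P(X > 3.6) = 0.13·0.606531 + 0.28·0.346864 + 0.28·0.95393 + 0.31·1 = 0.753071.

0.753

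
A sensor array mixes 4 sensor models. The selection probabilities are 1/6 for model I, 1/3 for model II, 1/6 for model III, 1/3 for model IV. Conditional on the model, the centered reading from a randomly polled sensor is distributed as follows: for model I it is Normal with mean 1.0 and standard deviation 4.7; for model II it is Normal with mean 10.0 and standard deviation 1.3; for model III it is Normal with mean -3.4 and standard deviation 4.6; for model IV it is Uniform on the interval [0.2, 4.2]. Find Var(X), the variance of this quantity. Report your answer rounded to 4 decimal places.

Per component, I: μ=1, E[X²]=23.09; II: μ=10, E[X²]=101.69; III: μ=-3.4, E[X²]=32.72; IV: μ=2.2, E[X²]=6.17333.
E[X] = 0.166667·1 + 0.333333·10 + 0.166667·-3.4 + 0.333333·2.2 = 3.66667.
E[X²] = 0.166667·23.09 + 0.333333·101.69 + 0.166667·32.72 + 0.333333·6.17333 = 45.2561.
Var(X) = E[X²] − (E[X])² = 45.2561 − 13.4444 = 31.8117.

31.8117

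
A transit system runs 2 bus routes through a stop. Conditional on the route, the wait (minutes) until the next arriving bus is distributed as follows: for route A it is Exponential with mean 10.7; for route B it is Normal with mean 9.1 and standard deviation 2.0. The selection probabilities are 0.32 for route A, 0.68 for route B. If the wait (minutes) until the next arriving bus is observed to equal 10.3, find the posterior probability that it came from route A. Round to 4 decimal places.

0.0916

Likelihoods f(10.3 | ·): A: 0.0356909; B: 0.166612.
Posterior ∝ prior × likelihood. Numerator for A: 0.32·0.0356909 = 0.0114211.
Normalizing constant: 0.32·0.0356909 + 0.68·0.166612 = 0.124717.
P(A | observation) = 0.0114211 / 0.124717 = 0.0915756.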